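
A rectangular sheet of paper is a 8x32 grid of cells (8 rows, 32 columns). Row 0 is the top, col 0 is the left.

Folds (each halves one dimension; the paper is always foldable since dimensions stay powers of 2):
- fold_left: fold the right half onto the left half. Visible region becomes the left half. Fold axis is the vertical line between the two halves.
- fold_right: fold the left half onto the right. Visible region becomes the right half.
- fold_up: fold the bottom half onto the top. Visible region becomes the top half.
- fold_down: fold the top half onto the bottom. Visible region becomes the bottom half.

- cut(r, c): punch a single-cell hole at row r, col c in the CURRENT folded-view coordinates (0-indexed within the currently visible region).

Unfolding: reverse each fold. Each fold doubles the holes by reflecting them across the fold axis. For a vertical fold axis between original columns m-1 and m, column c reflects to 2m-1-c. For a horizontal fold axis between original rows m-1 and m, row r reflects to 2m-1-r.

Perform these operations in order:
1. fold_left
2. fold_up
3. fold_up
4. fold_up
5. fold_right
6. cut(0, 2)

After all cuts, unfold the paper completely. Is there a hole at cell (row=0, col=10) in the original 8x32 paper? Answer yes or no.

Answer: yes

Derivation:
Op 1 fold_left: fold axis v@16; visible region now rows[0,8) x cols[0,16) = 8x16
Op 2 fold_up: fold axis h@4; visible region now rows[0,4) x cols[0,16) = 4x16
Op 3 fold_up: fold axis h@2; visible region now rows[0,2) x cols[0,16) = 2x16
Op 4 fold_up: fold axis h@1; visible region now rows[0,1) x cols[0,16) = 1x16
Op 5 fold_right: fold axis v@8; visible region now rows[0,1) x cols[8,16) = 1x8
Op 6 cut(0, 2): punch at orig (0,10); cuts so far [(0, 10)]; region rows[0,1) x cols[8,16) = 1x8
Unfold 1 (reflect across v@8): 2 holes -> [(0, 5), (0, 10)]
Unfold 2 (reflect across h@1): 4 holes -> [(0, 5), (0, 10), (1, 5), (1, 10)]
Unfold 3 (reflect across h@2): 8 holes -> [(0, 5), (0, 10), (1, 5), (1, 10), (2, 5), (2, 10), (3, 5), (3, 10)]
Unfold 4 (reflect across h@4): 16 holes -> [(0, 5), (0, 10), (1, 5), (1, 10), (2, 5), (2, 10), (3, 5), (3, 10), (4, 5), (4, 10), (5, 5), (5, 10), (6, 5), (6, 10), (7, 5), (7, 10)]
Unfold 5 (reflect across v@16): 32 holes -> [(0, 5), (0, 10), (0, 21), (0, 26), (1, 5), (1, 10), (1, 21), (1, 26), (2, 5), (2, 10), (2, 21), (2, 26), (3, 5), (3, 10), (3, 21), (3, 26), (4, 5), (4, 10), (4, 21), (4, 26), (5, 5), (5, 10), (5, 21), (5, 26), (6, 5), (6, 10), (6, 21), (6, 26), (7, 5), (7, 10), (7, 21), (7, 26)]
Holes: [(0, 5), (0, 10), (0, 21), (0, 26), (1, 5), (1, 10), (1, 21), (1, 26), (2, 5), (2, 10), (2, 21), (2, 26), (3, 5), (3, 10), (3, 21), (3, 26), (4, 5), (4, 10), (4, 21), (4, 26), (5, 5), (5, 10), (5, 21), (5, 26), (6, 5), (6, 10), (6, 21), (6, 26), (7, 5), (7, 10), (7, 21), (7, 26)]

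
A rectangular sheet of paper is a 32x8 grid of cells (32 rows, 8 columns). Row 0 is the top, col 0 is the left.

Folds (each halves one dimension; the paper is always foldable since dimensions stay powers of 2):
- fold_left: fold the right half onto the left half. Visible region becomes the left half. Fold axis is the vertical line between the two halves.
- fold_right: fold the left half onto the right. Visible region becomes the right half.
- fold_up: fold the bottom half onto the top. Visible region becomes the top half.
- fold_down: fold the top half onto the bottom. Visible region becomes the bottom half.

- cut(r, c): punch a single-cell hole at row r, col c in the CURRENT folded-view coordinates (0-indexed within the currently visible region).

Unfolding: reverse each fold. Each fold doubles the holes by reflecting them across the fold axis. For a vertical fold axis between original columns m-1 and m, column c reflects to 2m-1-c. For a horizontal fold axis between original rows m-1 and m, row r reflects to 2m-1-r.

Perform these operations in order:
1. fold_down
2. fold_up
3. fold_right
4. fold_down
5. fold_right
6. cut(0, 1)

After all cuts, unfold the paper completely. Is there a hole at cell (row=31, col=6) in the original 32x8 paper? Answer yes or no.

Op 1 fold_down: fold axis h@16; visible region now rows[16,32) x cols[0,8) = 16x8
Op 2 fold_up: fold axis h@24; visible region now rows[16,24) x cols[0,8) = 8x8
Op 3 fold_right: fold axis v@4; visible region now rows[16,24) x cols[4,8) = 8x4
Op 4 fold_down: fold axis h@20; visible region now rows[20,24) x cols[4,8) = 4x4
Op 5 fold_right: fold axis v@6; visible region now rows[20,24) x cols[6,8) = 4x2
Op 6 cut(0, 1): punch at orig (20,7); cuts so far [(20, 7)]; region rows[20,24) x cols[6,8) = 4x2
Unfold 1 (reflect across v@6): 2 holes -> [(20, 4), (20, 7)]
Unfold 2 (reflect across h@20): 4 holes -> [(19, 4), (19, 7), (20, 4), (20, 7)]
Unfold 3 (reflect across v@4): 8 holes -> [(19, 0), (19, 3), (19, 4), (19, 7), (20, 0), (20, 3), (20, 4), (20, 7)]
Unfold 4 (reflect across h@24): 16 holes -> [(19, 0), (19, 3), (19, 4), (19, 7), (20, 0), (20, 3), (20, 4), (20, 7), (27, 0), (27, 3), (27, 4), (27, 7), (28, 0), (28, 3), (28, 4), (28, 7)]
Unfold 5 (reflect across h@16): 32 holes -> [(3, 0), (3, 3), (3, 4), (3, 7), (4, 0), (4, 3), (4, 4), (4, 7), (11, 0), (11, 3), (11, 4), (11, 7), (12, 0), (12, 3), (12, 4), (12, 7), (19, 0), (19, 3), (19, 4), (19, 7), (20, 0), (20, 3), (20, 4), (20, 7), (27, 0), (27, 3), (27, 4), (27, 7), (28, 0), (28, 3), (28, 4), (28, 7)]
Holes: [(3, 0), (3, 3), (3, 4), (3, 7), (4, 0), (4, 3), (4, 4), (4, 7), (11, 0), (11, 3), (11, 4), (11, 7), (12, 0), (12, 3), (12, 4), (12, 7), (19, 0), (19, 3), (19, 4), (19, 7), (20, 0), (20, 3), (20, 4), (20, 7), (27, 0), (27, 3), (27, 4), (27, 7), (28, 0), (28, 3), (28, 4), (28, 7)]

Answer: no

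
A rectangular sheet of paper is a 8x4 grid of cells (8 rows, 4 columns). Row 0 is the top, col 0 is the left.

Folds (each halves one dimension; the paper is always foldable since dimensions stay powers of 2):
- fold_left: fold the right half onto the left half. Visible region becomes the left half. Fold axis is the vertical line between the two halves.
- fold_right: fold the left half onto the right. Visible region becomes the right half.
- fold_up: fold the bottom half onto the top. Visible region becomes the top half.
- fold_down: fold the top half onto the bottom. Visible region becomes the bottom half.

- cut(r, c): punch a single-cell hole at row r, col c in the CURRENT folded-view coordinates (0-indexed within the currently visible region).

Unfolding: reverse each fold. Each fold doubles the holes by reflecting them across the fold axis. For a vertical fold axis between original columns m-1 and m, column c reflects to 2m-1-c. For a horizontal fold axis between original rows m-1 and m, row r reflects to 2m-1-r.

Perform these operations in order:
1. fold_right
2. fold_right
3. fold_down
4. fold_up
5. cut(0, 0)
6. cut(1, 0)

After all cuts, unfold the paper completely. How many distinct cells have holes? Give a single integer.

Answer: 32

Derivation:
Op 1 fold_right: fold axis v@2; visible region now rows[0,8) x cols[2,4) = 8x2
Op 2 fold_right: fold axis v@3; visible region now rows[0,8) x cols[3,4) = 8x1
Op 3 fold_down: fold axis h@4; visible region now rows[4,8) x cols[3,4) = 4x1
Op 4 fold_up: fold axis h@6; visible region now rows[4,6) x cols[3,4) = 2x1
Op 5 cut(0, 0): punch at orig (4,3); cuts so far [(4, 3)]; region rows[4,6) x cols[3,4) = 2x1
Op 6 cut(1, 0): punch at orig (5,3); cuts so far [(4, 3), (5, 3)]; region rows[4,6) x cols[3,4) = 2x1
Unfold 1 (reflect across h@6): 4 holes -> [(4, 3), (5, 3), (6, 3), (7, 3)]
Unfold 2 (reflect across h@4): 8 holes -> [(0, 3), (1, 3), (2, 3), (3, 3), (4, 3), (5, 3), (6, 3), (7, 3)]
Unfold 3 (reflect across v@3): 16 holes -> [(0, 2), (0, 3), (1, 2), (1, 3), (2, 2), (2, 3), (3, 2), (3, 3), (4, 2), (4, 3), (5, 2), (5, 3), (6, 2), (6, 3), (7, 2), (7, 3)]
Unfold 4 (reflect across v@2): 32 holes -> [(0, 0), (0, 1), (0, 2), (0, 3), (1, 0), (1, 1), (1, 2), (1, 3), (2, 0), (2, 1), (2, 2), (2, 3), (3, 0), (3, 1), (3, 2), (3, 3), (4, 0), (4, 1), (4, 2), (4, 3), (5, 0), (5, 1), (5, 2), (5, 3), (6, 0), (6, 1), (6, 2), (6, 3), (7, 0), (7, 1), (7, 2), (7, 3)]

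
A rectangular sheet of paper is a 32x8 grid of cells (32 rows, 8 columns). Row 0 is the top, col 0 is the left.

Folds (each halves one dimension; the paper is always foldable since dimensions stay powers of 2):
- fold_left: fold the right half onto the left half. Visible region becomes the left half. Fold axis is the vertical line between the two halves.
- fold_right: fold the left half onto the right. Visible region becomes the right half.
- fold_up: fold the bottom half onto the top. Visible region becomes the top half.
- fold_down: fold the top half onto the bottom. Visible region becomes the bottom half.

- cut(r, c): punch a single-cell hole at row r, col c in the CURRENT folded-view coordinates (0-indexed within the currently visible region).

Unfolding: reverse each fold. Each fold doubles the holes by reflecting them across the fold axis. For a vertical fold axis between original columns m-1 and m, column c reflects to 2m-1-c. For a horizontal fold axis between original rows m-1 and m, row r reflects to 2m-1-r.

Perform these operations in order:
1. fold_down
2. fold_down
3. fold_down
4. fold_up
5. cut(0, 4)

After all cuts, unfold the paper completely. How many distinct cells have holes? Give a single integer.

Answer: 16

Derivation:
Op 1 fold_down: fold axis h@16; visible region now rows[16,32) x cols[0,8) = 16x8
Op 2 fold_down: fold axis h@24; visible region now rows[24,32) x cols[0,8) = 8x8
Op 3 fold_down: fold axis h@28; visible region now rows[28,32) x cols[0,8) = 4x8
Op 4 fold_up: fold axis h@30; visible region now rows[28,30) x cols[0,8) = 2x8
Op 5 cut(0, 4): punch at orig (28,4); cuts so far [(28, 4)]; region rows[28,30) x cols[0,8) = 2x8
Unfold 1 (reflect across h@30): 2 holes -> [(28, 4), (31, 4)]
Unfold 2 (reflect across h@28): 4 holes -> [(24, 4), (27, 4), (28, 4), (31, 4)]
Unfold 3 (reflect across h@24): 8 holes -> [(16, 4), (19, 4), (20, 4), (23, 4), (24, 4), (27, 4), (28, 4), (31, 4)]
Unfold 4 (reflect across h@16): 16 holes -> [(0, 4), (3, 4), (4, 4), (7, 4), (8, 4), (11, 4), (12, 4), (15, 4), (16, 4), (19, 4), (20, 4), (23, 4), (24, 4), (27, 4), (28, 4), (31, 4)]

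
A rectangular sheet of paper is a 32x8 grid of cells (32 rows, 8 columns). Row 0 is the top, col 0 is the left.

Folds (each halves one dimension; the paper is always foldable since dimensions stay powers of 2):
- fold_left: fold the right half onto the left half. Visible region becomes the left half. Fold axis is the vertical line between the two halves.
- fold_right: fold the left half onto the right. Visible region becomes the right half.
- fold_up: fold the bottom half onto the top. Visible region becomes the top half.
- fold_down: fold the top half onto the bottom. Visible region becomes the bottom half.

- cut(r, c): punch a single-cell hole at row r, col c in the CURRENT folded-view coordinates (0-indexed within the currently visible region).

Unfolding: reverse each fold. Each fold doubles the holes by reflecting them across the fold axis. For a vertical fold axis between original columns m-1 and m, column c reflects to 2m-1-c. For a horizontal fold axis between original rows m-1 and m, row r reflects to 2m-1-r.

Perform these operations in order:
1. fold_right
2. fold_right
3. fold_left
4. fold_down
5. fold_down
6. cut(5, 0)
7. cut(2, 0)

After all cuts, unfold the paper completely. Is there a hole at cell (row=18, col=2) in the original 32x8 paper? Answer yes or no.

Op 1 fold_right: fold axis v@4; visible region now rows[0,32) x cols[4,8) = 32x4
Op 2 fold_right: fold axis v@6; visible region now rows[0,32) x cols[6,8) = 32x2
Op 3 fold_left: fold axis v@7; visible region now rows[0,32) x cols[6,7) = 32x1
Op 4 fold_down: fold axis h@16; visible region now rows[16,32) x cols[6,7) = 16x1
Op 5 fold_down: fold axis h@24; visible region now rows[24,32) x cols[6,7) = 8x1
Op 6 cut(5, 0): punch at orig (29,6); cuts so far [(29, 6)]; region rows[24,32) x cols[6,7) = 8x1
Op 7 cut(2, 0): punch at orig (26,6); cuts so far [(26, 6), (29, 6)]; region rows[24,32) x cols[6,7) = 8x1
Unfold 1 (reflect across h@24): 4 holes -> [(18, 6), (21, 6), (26, 6), (29, 6)]
Unfold 2 (reflect across h@16): 8 holes -> [(2, 6), (5, 6), (10, 6), (13, 6), (18, 6), (21, 6), (26, 6), (29, 6)]
Unfold 3 (reflect across v@7): 16 holes -> [(2, 6), (2, 7), (5, 6), (5, 7), (10, 6), (10, 7), (13, 6), (13, 7), (18, 6), (18, 7), (21, 6), (21, 7), (26, 6), (26, 7), (29, 6), (29, 7)]
Unfold 4 (reflect across v@6): 32 holes -> [(2, 4), (2, 5), (2, 6), (2, 7), (5, 4), (5, 5), (5, 6), (5, 7), (10, 4), (10, 5), (10, 6), (10, 7), (13, 4), (13, 5), (13, 6), (13, 7), (18, 4), (18, 5), (18, 6), (18, 7), (21, 4), (21, 5), (21, 6), (21, 7), (26, 4), (26, 5), (26, 6), (26, 7), (29, 4), (29, 5), (29, 6), (29, 7)]
Unfold 5 (reflect across v@4): 64 holes -> [(2, 0), (2, 1), (2, 2), (2, 3), (2, 4), (2, 5), (2, 6), (2, 7), (5, 0), (5, 1), (5, 2), (5, 3), (5, 4), (5, 5), (5, 6), (5, 7), (10, 0), (10, 1), (10, 2), (10, 3), (10, 4), (10, 5), (10, 6), (10, 7), (13, 0), (13, 1), (13, 2), (13, 3), (13, 4), (13, 5), (13, 6), (13, 7), (18, 0), (18, 1), (18, 2), (18, 3), (18, 4), (18, 5), (18, 6), (18, 7), (21, 0), (21, 1), (21, 2), (21, 3), (21, 4), (21, 5), (21, 6), (21, 7), (26, 0), (26, 1), (26, 2), (26, 3), (26, 4), (26, 5), (26, 6), (26, 7), (29, 0), (29, 1), (29, 2), (29, 3), (29, 4), (29, 5), (29, 6), (29, 7)]
Holes: [(2, 0), (2, 1), (2, 2), (2, 3), (2, 4), (2, 5), (2, 6), (2, 7), (5, 0), (5, 1), (5, 2), (5, 3), (5, 4), (5, 5), (5, 6), (5, 7), (10, 0), (10, 1), (10, 2), (10, 3), (10, 4), (10, 5), (10, 6), (10, 7), (13, 0), (13, 1), (13, 2), (13, 3), (13, 4), (13, 5), (13, 6), (13, 7), (18, 0), (18, 1), (18, 2), (18, 3), (18, 4), (18, 5), (18, 6), (18, 7), (21, 0), (21, 1), (21, 2), (21, 3), (21, 4), (21, 5), (21, 6), (21, 7), (26, 0), (26, 1), (26, 2), (26, 3), (26, 4), (26, 5), (26, 6), (26, 7), (29, 0), (29, 1), (29, 2), (29, 3), (29, 4), (29, 5), (29, 6), (29, 7)]

Answer: yes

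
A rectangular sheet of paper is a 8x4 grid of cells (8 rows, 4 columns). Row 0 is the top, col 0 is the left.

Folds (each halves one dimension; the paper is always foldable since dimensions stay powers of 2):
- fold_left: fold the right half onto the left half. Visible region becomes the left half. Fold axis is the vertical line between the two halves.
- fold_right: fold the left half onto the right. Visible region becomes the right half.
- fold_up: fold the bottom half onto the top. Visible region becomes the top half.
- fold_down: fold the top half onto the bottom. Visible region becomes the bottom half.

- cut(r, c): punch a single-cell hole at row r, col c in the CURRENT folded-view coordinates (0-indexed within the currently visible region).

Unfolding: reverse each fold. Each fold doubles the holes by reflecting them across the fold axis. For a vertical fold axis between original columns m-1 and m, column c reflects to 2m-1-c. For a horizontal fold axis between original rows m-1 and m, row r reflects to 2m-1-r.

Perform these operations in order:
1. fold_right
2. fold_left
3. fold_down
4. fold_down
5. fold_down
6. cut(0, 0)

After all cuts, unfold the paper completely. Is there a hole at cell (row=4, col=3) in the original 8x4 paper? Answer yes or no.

Answer: yes

Derivation:
Op 1 fold_right: fold axis v@2; visible region now rows[0,8) x cols[2,4) = 8x2
Op 2 fold_left: fold axis v@3; visible region now rows[0,8) x cols[2,3) = 8x1
Op 3 fold_down: fold axis h@4; visible region now rows[4,8) x cols[2,3) = 4x1
Op 4 fold_down: fold axis h@6; visible region now rows[6,8) x cols[2,3) = 2x1
Op 5 fold_down: fold axis h@7; visible region now rows[7,8) x cols[2,3) = 1x1
Op 6 cut(0, 0): punch at orig (7,2); cuts so far [(7, 2)]; region rows[7,8) x cols[2,3) = 1x1
Unfold 1 (reflect across h@7): 2 holes -> [(6, 2), (7, 2)]
Unfold 2 (reflect across h@6): 4 holes -> [(4, 2), (5, 2), (6, 2), (7, 2)]
Unfold 3 (reflect across h@4): 8 holes -> [(0, 2), (1, 2), (2, 2), (3, 2), (4, 2), (5, 2), (6, 2), (7, 2)]
Unfold 4 (reflect across v@3): 16 holes -> [(0, 2), (0, 3), (1, 2), (1, 3), (2, 2), (2, 3), (3, 2), (3, 3), (4, 2), (4, 3), (5, 2), (5, 3), (6, 2), (6, 3), (7, 2), (7, 3)]
Unfold 5 (reflect across v@2): 32 holes -> [(0, 0), (0, 1), (0, 2), (0, 3), (1, 0), (1, 1), (1, 2), (1, 3), (2, 0), (2, 1), (2, 2), (2, 3), (3, 0), (3, 1), (3, 2), (3, 3), (4, 0), (4, 1), (4, 2), (4, 3), (5, 0), (5, 1), (5, 2), (5, 3), (6, 0), (6, 1), (6, 2), (6, 3), (7, 0), (7, 1), (7, 2), (7, 3)]
Holes: [(0, 0), (0, 1), (0, 2), (0, 3), (1, 0), (1, 1), (1, 2), (1, 3), (2, 0), (2, 1), (2, 2), (2, 3), (3, 0), (3, 1), (3, 2), (3, 3), (4, 0), (4, 1), (4, 2), (4, 3), (5, 0), (5, 1), (5, 2), (5, 3), (6, 0), (6, 1), (6, 2), (6, 3), (7, 0), (7, 1), (7, 2), (7, 3)]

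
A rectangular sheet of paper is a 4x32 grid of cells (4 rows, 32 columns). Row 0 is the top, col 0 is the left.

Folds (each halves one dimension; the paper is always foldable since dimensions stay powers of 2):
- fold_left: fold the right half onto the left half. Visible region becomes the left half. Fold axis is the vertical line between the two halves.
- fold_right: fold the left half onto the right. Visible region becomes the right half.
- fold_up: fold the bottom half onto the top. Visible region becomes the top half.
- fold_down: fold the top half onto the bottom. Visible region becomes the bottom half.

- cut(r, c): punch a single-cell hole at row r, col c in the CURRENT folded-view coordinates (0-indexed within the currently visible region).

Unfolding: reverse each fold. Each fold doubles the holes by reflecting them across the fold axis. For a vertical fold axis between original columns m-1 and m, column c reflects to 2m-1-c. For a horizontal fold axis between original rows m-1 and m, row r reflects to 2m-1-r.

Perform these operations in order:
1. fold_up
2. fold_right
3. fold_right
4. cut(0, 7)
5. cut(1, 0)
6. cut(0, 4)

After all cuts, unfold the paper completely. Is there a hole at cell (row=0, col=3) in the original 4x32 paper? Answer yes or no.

Answer: yes

Derivation:
Op 1 fold_up: fold axis h@2; visible region now rows[0,2) x cols[0,32) = 2x32
Op 2 fold_right: fold axis v@16; visible region now rows[0,2) x cols[16,32) = 2x16
Op 3 fold_right: fold axis v@24; visible region now rows[0,2) x cols[24,32) = 2x8
Op 4 cut(0, 7): punch at orig (0,31); cuts so far [(0, 31)]; region rows[0,2) x cols[24,32) = 2x8
Op 5 cut(1, 0): punch at orig (1,24); cuts so far [(0, 31), (1, 24)]; region rows[0,2) x cols[24,32) = 2x8
Op 6 cut(0, 4): punch at orig (0,28); cuts so far [(0, 28), (0, 31), (1, 24)]; region rows[0,2) x cols[24,32) = 2x8
Unfold 1 (reflect across v@24): 6 holes -> [(0, 16), (0, 19), (0, 28), (0, 31), (1, 23), (1, 24)]
Unfold 2 (reflect across v@16): 12 holes -> [(0, 0), (0, 3), (0, 12), (0, 15), (0, 16), (0, 19), (0, 28), (0, 31), (1, 7), (1, 8), (1, 23), (1, 24)]
Unfold 3 (reflect across h@2): 24 holes -> [(0, 0), (0, 3), (0, 12), (0, 15), (0, 16), (0, 19), (0, 28), (0, 31), (1, 7), (1, 8), (1, 23), (1, 24), (2, 7), (2, 8), (2, 23), (2, 24), (3, 0), (3, 3), (3, 12), (3, 15), (3, 16), (3, 19), (3, 28), (3, 31)]
Holes: [(0, 0), (0, 3), (0, 12), (0, 15), (0, 16), (0, 19), (0, 28), (0, 31), (1, 7), (1, 8), (1, 23), (1, 24), (2, 7), (2, 8), (2, 23), (2, 24), (3, 0), (3, 3), (3, 12), (3, 15), (3, 16), (3, 19), (3, 28), (3, 31)]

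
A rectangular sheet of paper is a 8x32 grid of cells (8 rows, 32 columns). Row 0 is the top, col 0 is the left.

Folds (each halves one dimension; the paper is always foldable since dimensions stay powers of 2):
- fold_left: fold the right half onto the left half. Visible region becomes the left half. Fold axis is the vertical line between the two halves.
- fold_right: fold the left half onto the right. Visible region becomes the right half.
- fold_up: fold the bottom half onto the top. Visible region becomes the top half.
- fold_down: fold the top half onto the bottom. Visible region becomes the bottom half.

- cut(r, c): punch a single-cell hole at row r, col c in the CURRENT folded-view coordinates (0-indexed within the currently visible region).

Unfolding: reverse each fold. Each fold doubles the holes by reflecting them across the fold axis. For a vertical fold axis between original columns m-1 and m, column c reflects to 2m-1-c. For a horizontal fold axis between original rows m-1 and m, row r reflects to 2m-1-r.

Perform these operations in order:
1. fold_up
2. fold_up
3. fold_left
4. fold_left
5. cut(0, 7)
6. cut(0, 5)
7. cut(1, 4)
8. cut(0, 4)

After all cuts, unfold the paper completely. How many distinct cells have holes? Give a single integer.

Answer: 64

Derivation:
Op 1 fold_up: fold axis h@4; visible region now rows[0,4) x cols[0,32) = 4x32
Op 2 fold_up: fold axis h@2; visible region now rows[0,2) x cols[0,32) = 2x32
Op 3 fold_left: fold axis v@16; visible region now rows[0,2) x cols[0,16) = 2x16
Op 4 fold_left: fold axis v@8; visible region now rows[0,2) x cols[0,8) = 2x8
Op 5 cut(0, 7): punch at orig (0,7); cuts so far [(0, 7)]; region rows[0,2) x cols[0,8) = 2x8
Op 6 cut(0, 5): punch at orig (0,5); cuts so far [(0, 5), (0, 7)]; region rows[0,2) x cols[0,8) = 2x8
Op 7 cut(1, 4): punch at orig (1,4); cuts so far [(0, 5), (0, 7), (1, 4)]; region rows[0,2) x cols[0,8) = 2x8
Op 8 cut(0, 4): punch at orig (0,4); cuts so far [(0, 4), (0, 5), (0, 7), (1, 4)]; region rows[0,2) x cols[0,8) = 2x8
Unfold 1 (reflect across v@8): 8 holes -> [(0, 4), (0, 5), (0, 7), (0, 8), (0, 10), (0, 11), (1, 4), (1, 11)]
Unfold 2 (reflect across v@16): 16 holes -> [(0, 4), (0, 5), (0, 7), (0, 8), (0, 10), (0, 11), (0, 20), (0, 21), (0, 23), (0, 24), (0, 26), (0, 27), (1, 4), (1, 11), (1, 20), (1, 27)]
Unfold 3 (reflect across h@2): 32 holes -> [(0, 4), (0, 5), (0, 7), (0, 8), (0, 10), (0, 11), (0, 20), (0, 21), (0, 23), (0, 24), (0, 26), (0, 27), (1, 4), (1, 11), (1, 20), (1, 27), (2, 4), (2, 11), (2, 20), (2, 27), (3, 4), (3, 5), (3, 7), (3, 8), (3, 10), (3, 11), (3, 20), (3, 21), (3, 23), (3, 24), (3, 26), (3, 27)]
Unfold 4 (reflect across h@4): 64 holes -> [(0, 4), (0, 5), (0, 7), (0, 8), (0, 10), (0, 11), (0, 20), (0, 21), (0, 23), (0, 24), (0, 26), (0, 27), (1, 4), (1, 11), (1, 20), (1, 27), (2, 4), (2, 11), (2, 20), (2, 27), (3, 4), (3, 5), (3, 7), (3, 8), (3, 10), (3, 11), (3, 20), (3, 21), (3, 23), (3, 24), (3, 26), (3, 27), (4, 4), (4, 5), (4, 7), (4, 8), (4, 10), (4, 11), (4, 20), (4, 21), (4, 23), (4, 24), (4, 26), (4, 27), (5, 4), (5, 11), (5, 20), (5, 27), (6, 4), (6, 11), (6, 20), (6, 27), (7, 4), (7, 5), (7, 7), (7, 8), (7, 10), (7, 11), (7, 20), (7, 21), (7, 23), (7, 24), (7, 26), (7, 27)]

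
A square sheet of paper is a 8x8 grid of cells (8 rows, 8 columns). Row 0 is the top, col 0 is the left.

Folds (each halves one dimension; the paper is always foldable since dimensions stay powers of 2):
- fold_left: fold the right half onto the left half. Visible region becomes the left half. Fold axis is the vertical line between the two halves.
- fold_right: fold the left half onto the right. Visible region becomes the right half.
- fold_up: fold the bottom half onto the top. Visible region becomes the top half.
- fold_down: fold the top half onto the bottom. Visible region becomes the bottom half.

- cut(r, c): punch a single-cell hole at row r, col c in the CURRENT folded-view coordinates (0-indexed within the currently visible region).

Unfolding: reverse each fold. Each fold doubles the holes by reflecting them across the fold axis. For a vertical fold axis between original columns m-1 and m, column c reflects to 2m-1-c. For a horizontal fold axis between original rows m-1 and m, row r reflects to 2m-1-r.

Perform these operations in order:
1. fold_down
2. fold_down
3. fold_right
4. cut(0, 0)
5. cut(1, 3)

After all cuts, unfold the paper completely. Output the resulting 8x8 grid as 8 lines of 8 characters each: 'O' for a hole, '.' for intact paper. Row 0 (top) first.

Op 1 fold_down: fold axis h@4; visible region now rows[4,8) x cols[0,8) = 4x8
Op 2 fold_down: fold axis h@6; visible region now rows[6,8) x cols[0,8) = 2x8
Op 3 fold_right: fold axis v@4; visible region now rows[6,8) x cols[4,8) = 2x4
Op 4 cut(0, 0): punch at orig (6,4); cuts so far [(6, 4)]; region rows[6,8) x cols[4,8) = 2x4
Op 5 cut(1, 3): punch at orig (7,7); cuts so far [(6, 4), (7, 7)]; region rows[6,8) x cols[4,8) = 2x4
Unfold 1 (reflect across v@4): 4 holes -> [(6, 3), (6, 4), (7, 0), (7, 7)]
Unfold 2 (reflect across h@6): 8 holes -> [(4, 0), (4, 7), (5, 3), (5, 4), (6, 3), (6, 4), (7, 0), (7, 7)]
Unfold 3 (reflect across h@4): 16 holes -> [(0, 0), (0, 7), (1, 3), (1, 4), (2, 3), (2, 4), (3, 0), (3, 7), (4, 0), (4, 7), (5, 3), (5, 4), (6, 3), (6, 4), (7, 0), (7, 7)]

Answer: O......O
...OO...
...OO...
O......O
O......O
...OO...
...OO...
O......O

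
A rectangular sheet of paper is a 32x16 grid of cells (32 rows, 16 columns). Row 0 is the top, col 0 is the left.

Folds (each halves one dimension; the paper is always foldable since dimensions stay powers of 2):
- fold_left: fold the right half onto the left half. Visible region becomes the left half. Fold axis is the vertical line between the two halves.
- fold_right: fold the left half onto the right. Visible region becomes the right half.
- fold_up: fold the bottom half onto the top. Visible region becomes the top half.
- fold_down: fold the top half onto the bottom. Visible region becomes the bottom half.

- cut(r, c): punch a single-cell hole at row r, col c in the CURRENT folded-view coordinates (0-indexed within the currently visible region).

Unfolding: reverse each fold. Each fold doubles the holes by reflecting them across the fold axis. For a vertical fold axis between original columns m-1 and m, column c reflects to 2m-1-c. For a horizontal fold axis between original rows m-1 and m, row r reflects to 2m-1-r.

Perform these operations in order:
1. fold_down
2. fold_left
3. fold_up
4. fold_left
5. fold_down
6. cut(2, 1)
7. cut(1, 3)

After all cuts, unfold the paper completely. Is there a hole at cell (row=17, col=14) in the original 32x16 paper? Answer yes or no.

Op 1 fold_down: fold axis h@16; visible region now rows[16,32) x cols[0,16) = 16x16
Op 2 fold_left: fold axis v@8; visible region now rows[16,32) x cols[0,8) = 16x8
Op 3 fold_up: fold axis h@24; visible region now rows[16,24) x cols[0,8) = 8x8
Op 4 fold_left: fold axis v@4; visible region now rows[16,24) x cols[0,4) = 8x4
Op 5 fold_down: fold axis h@20; visible region now rows[20,24) x cols[0,4) = 4x4
Op 6 cut(2, 1): punch at orig (22,1); cuts so far [(22, 1)]; region rows[20,24) x cols[0,4) = 4x4
Op 7 cut(1, 3): punch at orig (21,3); cuts so far [(21, 3), (22, 1)]; region rows[20,24) x cols[0,4) = 4x4
Unfold 1 (reflect across h@20): 4 holes -> [(17, 1), (18, 3), (21, 3), (22, 1)]
Unfold 2 (reflect across v@4): 8 holes -> [(17, 1), (17, 6), (18, 3), (18, 4), (21, 3), (21, 4), (22, 1), (22, 6)]
Unfold 3 (reflect across h@24): 16 holes -> [(17, 1), (17, 6), (18, 3), (18, 4), (21, 3), (21, 4), (22, 1), (22, 6), (25, 1), (25, 6), (26, 3), (26, 4), (29, 3), (29, 4), (30, 1), (30, 6)]
Unfold 4 (reflect across v@8): 32 holes -> [(17, 1), (17, 6), (17, 9), (17, 14), (18, 3), (18, 4), (18, 11), (18, 12), (21, 3), (21, 4), (21, 11), (21, 12), (22, 1), (22, 6), (22, 9), (22, 14), (25, 1), (25, 6), (25, 9), (25, 14), (26, 3), (26, 4), (26, 11), (26, 12), (29, 3), (29, 4), (29, 11), (29, 12), (30, 1), (30, 6), (30, 9), (30, 14)]
Unfold 5 (reflect across h@16): 64 holes -> [(1, 1), (1, 6), (1, 9), (1, 14), (2, 3), (2, 4), (2, 11), (2, 12), (5, 3), (5, 4), (5, 11), (5, 12), (6, 1), (6, 6), (6, 9), (6, 14), (9, 1), (9, 6), (9, 9), (9, 14), (10, 3), (10, 4), (10, 11), (10, 12), (13, 3), (13, 4), (13, 11), (13, 12), (14, 1), (14, 6), (14, 9), (14, 14), (17, 1), (17, 6), (17, 9), (17, 14), (18, 3), (18, 4), (18, 11), (18, 12), (21, 3), (21, 4), (21, 11), (21, 12), (22, 1), (22, 6), (22, 9), (22, 14), (25, 1), (25, 6), (25, 9), (25, 14), (26, 3), (26, 4), (26, 11), (26, 12), (29, 3), (29, 4), (29, 11), (29, 12), (30, 1), (30, 6), (30, 9), (30, 14)]
Holes: [(1, 1), (1, 6), (1, 9), (1, 14), (2, 3), (2, 4), (2, 11), (2, 12), (5, 3), (5, 4), (5, 11), (5, 12), (6, 1), (6, 6), (6, 9), (6, 14), (9, 1), (9, 6), (9, 9), (9, 14), (10, 3), (10, 4), (10, 11), (10, 12), (13, 3), (13, 4), (13, 11), (13, 12), (14, 1), (14, 6), (14, 9), (14, 14), (17, 1), (17, 6), (17, 9), (17, 14), (18, 3), (18, 4), (18, 11), (18, 12), (21, 3), (21, 4), (21, 11), (21, 12), (22, 1), (22, 6), (22, 9), (22, 14), (25, 1), (25, 6), (25, 9), (25, 14), (26, 3), (26, 4), (26, 11), (26, 12), (29, 3), (29, 4), (29, 11), (29, 12), (30, 1), (30, 6), (30, 9), (30, 14)]

Answer: yes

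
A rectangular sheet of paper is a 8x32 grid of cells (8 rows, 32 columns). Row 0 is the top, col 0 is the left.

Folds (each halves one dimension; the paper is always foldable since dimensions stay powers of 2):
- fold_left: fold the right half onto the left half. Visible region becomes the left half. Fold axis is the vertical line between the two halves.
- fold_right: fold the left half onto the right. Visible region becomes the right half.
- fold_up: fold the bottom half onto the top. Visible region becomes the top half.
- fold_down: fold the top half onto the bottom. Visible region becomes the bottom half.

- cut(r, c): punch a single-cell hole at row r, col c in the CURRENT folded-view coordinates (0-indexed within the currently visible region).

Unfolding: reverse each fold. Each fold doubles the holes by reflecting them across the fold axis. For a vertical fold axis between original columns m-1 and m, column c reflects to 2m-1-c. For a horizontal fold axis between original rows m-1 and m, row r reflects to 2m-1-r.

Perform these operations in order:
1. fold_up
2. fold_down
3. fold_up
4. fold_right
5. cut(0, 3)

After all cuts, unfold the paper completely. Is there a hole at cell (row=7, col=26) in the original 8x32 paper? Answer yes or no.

Answer: no

Derivation:
Op 1 fold_up: fold axis h@4; visible region now rows[0,4) x cols[0,32) = 4x32
Op 2 fold_down: fold axis h@2; visible region now rows[2,4) x cols[0,32) = 2x32
Op 3 fold_up: fold axis h@3; visible region now rows[2,3) x cols[0,32) = 1x32
Op 4 fold_right: fold axis v@16; visible region now rows[2,3) x cols[16,32) = 1x16
Op 5 cut(0, 3): punch at orig (2,19); cuts so far [(2, 19)]; region rows[2,3) x cols[16,32) = 1x16
Unfold 1 (reflect across v@16): 2 holes -> [(2, 12), (2, 19)]
Unfold 2 (reflect across h@3): 4 holes -> [(2, 12), (2, 19), (3, 12), (3, 19)]
Unfold 3 (reflect across h@2): 8 holes -> [(0, 12), (0, 19), (1, 12), (1, 19), (2, 12), (2, 19), (3, 12), (3, 19)]
Unfold 4 (reflect across h@4): 16 holes -> [(0, 12), (0, 19), (1, 12), (1, 19), (2, 12), (2, 19), (3, 12), (3, 19), (4, 12), (4, 19), (5, 12), (5, 19), (6, 12), (6, 19), (7, 12), (7, 19)]
Holes: [(0, 12), (0, 19), (1, 12), (1, 19), (2, 12), (2, 19), (3, 12), (3, 19), (4, 12), (4, 19), (5, 12), (5, 19), (6, 12), (6, 19), (7, 12), (7, 19)]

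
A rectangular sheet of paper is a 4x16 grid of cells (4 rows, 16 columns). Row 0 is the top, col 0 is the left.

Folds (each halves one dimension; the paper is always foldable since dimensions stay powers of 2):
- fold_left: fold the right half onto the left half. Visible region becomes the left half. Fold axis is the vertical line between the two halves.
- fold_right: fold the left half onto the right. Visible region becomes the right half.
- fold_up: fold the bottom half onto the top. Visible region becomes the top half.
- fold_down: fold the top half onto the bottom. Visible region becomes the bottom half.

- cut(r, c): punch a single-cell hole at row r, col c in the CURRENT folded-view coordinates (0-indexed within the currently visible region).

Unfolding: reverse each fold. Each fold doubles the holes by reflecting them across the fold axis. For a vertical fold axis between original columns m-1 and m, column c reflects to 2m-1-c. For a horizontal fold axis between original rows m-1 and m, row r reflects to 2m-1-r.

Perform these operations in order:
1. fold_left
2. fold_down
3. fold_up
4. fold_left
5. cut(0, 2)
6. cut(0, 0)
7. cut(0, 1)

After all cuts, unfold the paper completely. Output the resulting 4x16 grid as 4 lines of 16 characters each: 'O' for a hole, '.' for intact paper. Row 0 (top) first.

Answer: OOO..OOOOOO..OOO
OOO..OOOOOO..OOO
OOO..OOOOOO..OOO
OOO..OOOOOO..OOO

Derivation:
Op 1 fold_left: fold axis v@8; visible region now rows[0,4) x cols[0,8) = 4x8
Op 2 fold_down: fold axis h@2; visible region now rows[2,4) x cols[0,8) = 2x8
Op 3 fold_up: fold axis h@3; visible region now rows[2,3) x cols[0,8) = 1x8
Op 4 fold_left: fold axis v@4; visible region now rows[2,3) x cols[0,4) = 1x4
Op 5 cut(0, 2): punch at orig (2,2); cuts so far [(2, 2)]; region rows[2,3) x cols[0,4) = 1x4
Op 6 cut(0, 0): punch at orig (2,0); cuts so far [(2, 0), (2, 2)]; region rows[2,3) x cols[0,4) = 1x4
Op 7 cut(0, 1): punch at orig (2,1); cuts so far [(2, 0), (2, 1), (2, 2)]; region rows[2,3) x cols[0,4) = 1x4
Unfold 1 (reflect across v@4): 6 holes -> [(2, 0), (2, 1), (2, 2), (2, 5), (2, 6), (2, 7)]
Unfold 2 (reflect across h@3): 12 holes -> [(2, 0), (2, 1), (2, 2), (2, 5), (2, 6), (2, 7), (3, 0), (3, 1), (3, 2), (3, 5), (3, 6), (3, 7)]
Unfold 3 (reflect across h@2): 24 holes -> [(0, 0), (0, 1), (0, 2), (0, 5), (0, 6), (0, 7), (1, 0), (1, 1), (1, 2), (1, 5), (1, 6), (1, 7), (2, 0), (2, 1), (2, 2), (2, 5), (2, 6), (2, 7), (3, 0), (3, 1), (3, 2), (3, 5), (3, 6), (3, 7)]
Unfold 4 (reflect across v@8): 48 holes -> [(0, 0), (0, 1), (0, 2), (0, 5), (0, 6), (0, 7), (0, 8), (0, 9), (0, 10), (0, 13), (0, 14), (0, 15), (1, 0), (1, 1), (1, 2), (1, 5), (1, 6), (1, 7), (1, 8), (1, 9), (1, 10), (1, 13), (1, 14), (1, 15), (2, 0), (2, 1), (2, 2), (2, 5), (2, 6), (2, 7), (2, 8), (2, 9), (2, 10), (2, 13), (2, 14), (2, 15), (3, 0), (3, 1), (3, 2), (3, 5), (3, 6), (3, 7), (3, 8), (3, 9), (3, 10), (3, 13), (3, 14), (3, 15)]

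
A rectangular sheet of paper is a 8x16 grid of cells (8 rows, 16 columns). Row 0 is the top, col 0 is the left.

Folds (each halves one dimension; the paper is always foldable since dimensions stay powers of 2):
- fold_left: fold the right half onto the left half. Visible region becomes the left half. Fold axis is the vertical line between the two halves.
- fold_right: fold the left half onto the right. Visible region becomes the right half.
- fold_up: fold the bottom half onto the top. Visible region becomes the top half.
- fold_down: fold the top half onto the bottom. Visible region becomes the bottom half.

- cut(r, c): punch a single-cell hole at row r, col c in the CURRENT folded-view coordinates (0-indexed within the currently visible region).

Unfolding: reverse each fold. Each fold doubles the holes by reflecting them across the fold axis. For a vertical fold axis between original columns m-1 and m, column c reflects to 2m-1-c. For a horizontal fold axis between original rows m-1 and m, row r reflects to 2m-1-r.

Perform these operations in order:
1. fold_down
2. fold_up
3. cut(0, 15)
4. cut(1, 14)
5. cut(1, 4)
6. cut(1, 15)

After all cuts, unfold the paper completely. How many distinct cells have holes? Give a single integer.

Answer: 16

Derivation:
Op 1 fold_down: fold axis h@4; visible region now rows[4,8) x cols[0,16) = 4x16
Op 2 fold_up: fold axis h@6; visible region now rows[4,6) x cols[0,16) = 2x16
Op 3 cut(0, 15): punch at orig (4,15); cuts so far [(4, 15)]; region rows[4,6) x cols[0,16) = 2x16
Op 4 cut(1, 14): punch at orig (5,14); cuts so far [(4, 15), (5, 14)]; region rows[4,6) x cols[0,16) = 2x16
Op 5 cut(1, 4): punch at orig (5,4); cuts so far [(4, 15), (5, 4), (5, 14)]; region rows[4,6) x cols[0,16) = 2x16
Op 6 cut(1, 15): punch at orig (5,15); cuts so far [(4, 15), (5, 4), (5, 14), (5, 15)]; region rows[4,6) x cols[0,16) = 2x16
Unfold 1 (reflect across h@6): 8 holes -> [(4, 15), (5, 4), (5, 14), (5, 15), (6, 4), (6, 14), (6, 15), (7, 15)]
Unfold 2 (reflect across h@4): 16 holes -> [(0, 15), (1, 4), (1, 14), (1, 15), (2, 4), (2, 14), (2, 15), (3, 15), (4, 15), (5, 4), (5, 14), (5, 15), (6, 4), (6, 14), (6, 15), (7, 15)]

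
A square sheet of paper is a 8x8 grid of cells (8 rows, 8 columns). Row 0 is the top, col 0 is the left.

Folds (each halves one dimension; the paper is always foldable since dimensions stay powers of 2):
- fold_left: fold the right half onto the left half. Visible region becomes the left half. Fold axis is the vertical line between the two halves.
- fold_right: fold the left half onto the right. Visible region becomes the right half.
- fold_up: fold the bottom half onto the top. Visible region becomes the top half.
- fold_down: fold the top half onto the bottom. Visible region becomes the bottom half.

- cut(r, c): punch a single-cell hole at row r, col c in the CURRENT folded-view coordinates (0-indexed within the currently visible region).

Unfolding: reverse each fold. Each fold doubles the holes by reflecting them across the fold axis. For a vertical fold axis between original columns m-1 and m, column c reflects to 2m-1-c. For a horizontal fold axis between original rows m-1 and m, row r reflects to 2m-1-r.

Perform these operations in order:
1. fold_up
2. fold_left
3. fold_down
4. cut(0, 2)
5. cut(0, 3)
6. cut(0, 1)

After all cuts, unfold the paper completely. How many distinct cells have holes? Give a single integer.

Answer: 24

Derivation:
Op 1 fold_up: fold axis h@4; visible region now rows[0,4) x cols[0,8) = 4x8
Op 2 fold_left: fold axis v@4; visible region now rows[0,4) x cols[0,4) = 4x4
Op 3 fold_down: fold axis h@2; visible region now rows[2,4) x cols[0,4) = 2x4
Op 4 cut(0, 2): punch at orig (2,2); cuts so far [(2, 2)]; region rows[2,4) x cols[0,4) = 2x4
Op 5 cut(0, 3): punch at orig (2,3); cuts so far [(2, 2), (2, 3)]; region rows[2,4) x cols[0,4) = 2x4
Op 6 cut(0, 1): punch at orig (2,1); cuts so far [(2, 1), (2, 2), (2, 3)]; region rows[2,4) x cols[0,4) = 2x4
Unfold 1 (reflect across h@2): 6 holes -> [(1, 1), (1, 2), (1, 3), (2, 1), (2, 2), (2, 3)]
Unfold 2 (reflect across v@4): 12 holes -> [(1, 1), (1, 2), (1, 3), (1, 4), (1, 5), (1, 6), (2, 1), (2, 2), (2, 3), (2, 4), (2, 5), (2, 6)]
Unfold 3 (reflect across h@4): 24 holes -> [(1, 1), (1, 2), (1, 3), (1, 4), (1, 5), (1, 6), (2, 1), (2, 2), (2, 3), (2, 4), (2, 5), (2, 6), (5, 1), (5, 2), (5, 3), (5, 4), (5, 5), (5, 6), (6, 1), (6, 2), (6, 3), (6, 4), (6, 5), (6, 6)]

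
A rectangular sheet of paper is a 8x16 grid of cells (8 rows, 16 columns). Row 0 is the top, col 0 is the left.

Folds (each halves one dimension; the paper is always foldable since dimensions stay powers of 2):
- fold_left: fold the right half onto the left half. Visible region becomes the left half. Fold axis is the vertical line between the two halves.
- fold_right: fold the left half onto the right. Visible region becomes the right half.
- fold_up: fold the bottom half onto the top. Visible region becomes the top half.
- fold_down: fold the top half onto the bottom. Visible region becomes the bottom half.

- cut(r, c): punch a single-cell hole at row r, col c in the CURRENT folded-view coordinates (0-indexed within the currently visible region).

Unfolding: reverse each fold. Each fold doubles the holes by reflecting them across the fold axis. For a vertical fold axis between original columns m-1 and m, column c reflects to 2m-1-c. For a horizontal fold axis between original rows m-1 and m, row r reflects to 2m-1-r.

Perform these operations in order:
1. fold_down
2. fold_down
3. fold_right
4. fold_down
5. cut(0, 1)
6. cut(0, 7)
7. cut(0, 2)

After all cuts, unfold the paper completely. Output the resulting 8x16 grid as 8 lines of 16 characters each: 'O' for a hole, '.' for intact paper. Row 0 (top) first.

Answer: O....OO..OO....O
O....OO..OO....O
O....OO..OO....O
O....OO..OO....O
O....OO..OO....O
O....OO..OO....O
O....OO..OO....O
O....OO..OO....O

Derivation:
Op 1 fold_down: fold axis h@4; visible region now rows[4,8) x cols[0,16) = 4x16
Op 2 fold_down: fold axis h@6; visible region now rows[6,8) x cols[0,16) = 2x16
Op 3 fold_right: fold axis v@8; visible region now rows[6,8) x cols[8,16) = 2x8
Op 4 fold_down: fold axis h@7; visible region now rows[7,8) x cols[8,16) = 1x8
Op 5 cut(0, 1): punch at orig (7,9); cuts so far [(7, 9)]; region rows[7,8) x cols[8,16) = 1x8
Op 6 cut(0, 7): punch at orig (7,15); cuts so far [(7, 9), (7, 15)]; region rows[7,8) x cols[8,16) = 1x8
Op 7 cut(0, 2): punch at orig (7,10); cuts so far [(7, 9), (7, 10), (7, 15)]; region rows[7,8) x cols[8,16) = 1x8
Unfold 1 (reflect across h@7): 6 holes -> [(6, 9), (6, 10), (6, 15), (7, 9), (7, 10), (7, 15)]
Unfold 2 (reflect across v@8): 12 holes -> [(6, 0), (6, 5), (6, 6), (6, 9), (6, 10), (6, 15), (7, 0), (7, 5), (7, 6), (7, 9), (7, 10), (7, 15)]
Unfold 3 (reflect across h@6): 24 holes -> [(4, 0), (4, 5), (4, 6), (4, 9), (4, 10), (4, 15), (5, 0), (5, 5), (5, 6), (5, 9), (5, 10), (5, 15), (6, 0), (6, 5), (6, 6), (6, 9), (6, 10), (6, 15), (7, 0), (7, 5), (7, 6), (7, 9), (7, 10), (7, 15)]
Unfold 4 (reflect across h@4): 48 holes -> [(0, 0), (0, 5), (0, 6), (0, 9), (0, 10), (0, 15), (1, 0), (1, 5), (1, 6), (1, 9), (1, 10), (1, 15), (2, 0), (2, 5), (2, 6), (2, 9), (2, 10), (2, 15), (3, 0), (3, 5), (3, 6), (3, 9), (3, 10), (3, 15), (4, 0), (4, 5), (4, 6), (4, 9), (4, 10), (4, 15), (5, 0), (5, 5), (5, 6), (5, 9), (5, 10), (5, 15), (6, 0), (6, 5), (6, 6), (6, 9), (6, 10), (6, 15), (7, 0), (7, 5), (7, 6), (7, 9), (7, 10), (7, 15)]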